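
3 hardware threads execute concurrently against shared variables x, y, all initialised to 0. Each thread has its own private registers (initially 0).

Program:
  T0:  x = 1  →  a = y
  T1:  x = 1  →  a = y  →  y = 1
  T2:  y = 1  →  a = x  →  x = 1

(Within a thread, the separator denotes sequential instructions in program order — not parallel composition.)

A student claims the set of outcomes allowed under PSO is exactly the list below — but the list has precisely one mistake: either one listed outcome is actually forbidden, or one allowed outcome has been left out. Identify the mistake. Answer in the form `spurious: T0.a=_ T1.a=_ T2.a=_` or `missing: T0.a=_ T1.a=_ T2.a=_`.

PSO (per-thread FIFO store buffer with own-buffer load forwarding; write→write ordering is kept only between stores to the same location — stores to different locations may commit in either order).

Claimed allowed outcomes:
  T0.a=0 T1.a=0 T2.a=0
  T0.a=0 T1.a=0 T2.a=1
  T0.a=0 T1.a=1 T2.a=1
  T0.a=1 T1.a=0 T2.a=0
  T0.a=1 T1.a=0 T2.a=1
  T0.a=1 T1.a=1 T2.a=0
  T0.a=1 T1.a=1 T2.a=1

outcome vector order: (T0.a,T1.a,T2.a)
PSO: 8 outcomes — {<0 0 0>; <0 0 1>; <0 1 0>; <0 1 1>; <1 0 0>; <1 0 1>; <1 1 0>; <1 1 1>}
PSO∖claimed = {<0 1 0>}

missing: T0.a=0 T1.a=1 T2.a=0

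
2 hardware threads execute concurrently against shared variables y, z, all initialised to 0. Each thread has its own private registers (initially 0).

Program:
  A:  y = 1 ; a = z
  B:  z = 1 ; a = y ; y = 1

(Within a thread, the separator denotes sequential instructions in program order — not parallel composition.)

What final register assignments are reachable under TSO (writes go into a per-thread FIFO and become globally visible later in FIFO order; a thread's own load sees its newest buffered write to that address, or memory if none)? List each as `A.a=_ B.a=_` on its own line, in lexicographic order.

outcome vector order: (A.a,B.a)
|TSO outcomes| = 4

A.a=0 B.a=0
A.a=0 B.a=1
A.a=1 B.a=0
A.a=1 B.a=1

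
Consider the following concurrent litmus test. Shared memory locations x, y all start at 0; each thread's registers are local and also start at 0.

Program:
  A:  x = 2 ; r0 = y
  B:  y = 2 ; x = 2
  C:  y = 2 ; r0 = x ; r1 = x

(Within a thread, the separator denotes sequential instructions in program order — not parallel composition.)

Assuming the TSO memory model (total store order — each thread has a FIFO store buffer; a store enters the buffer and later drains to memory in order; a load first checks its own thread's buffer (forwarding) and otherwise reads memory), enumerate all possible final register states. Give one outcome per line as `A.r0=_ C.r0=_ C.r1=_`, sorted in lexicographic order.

A.r0=0 C.r0=0 C.r1=0
A.r0=0 C.r0=0 C.r1=2
A.r0=0 C.r0=2 C.r1=2
A.r0=2 C.r0=0 C.r1=0
A.r0=2 C.r0=0 C.r1=2
A.r0=2 C.r0=2 C.r1=2

outcome vector order: (A.r0,C.r0,C.r1)
|TSO outcomes| = 6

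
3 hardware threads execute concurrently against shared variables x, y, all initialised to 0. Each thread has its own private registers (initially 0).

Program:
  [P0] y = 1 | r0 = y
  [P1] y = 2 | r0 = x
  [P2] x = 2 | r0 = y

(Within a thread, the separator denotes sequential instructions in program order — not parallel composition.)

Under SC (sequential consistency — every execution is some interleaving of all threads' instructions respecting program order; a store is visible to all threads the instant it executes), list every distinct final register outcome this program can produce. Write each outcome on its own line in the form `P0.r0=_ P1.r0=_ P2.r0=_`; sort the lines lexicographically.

outcome vector order: (P0.r0,P1.r0,P2.r0)
|SC outcomes| = 9

P0.r0=1 P1.r0=0 P2.r0=1
P0.r0=1 P1.r0=0 P2.r0=2
P0.r0=1 P1.r0=2 P2.r0=0
P0.r0=1 P1.r0=2 P2.r0=1
P0.r0=1 P1.r0=2 P2.r0=2
P0.r0=2 P1.r0=0 P2.r0=2
P0.r0=2 P1.r0=2 P2.r0=0
P0.r0=2 P1.r0=2 P2.r0=1
P0.r0=2 P1.r0=2 P2.r0=2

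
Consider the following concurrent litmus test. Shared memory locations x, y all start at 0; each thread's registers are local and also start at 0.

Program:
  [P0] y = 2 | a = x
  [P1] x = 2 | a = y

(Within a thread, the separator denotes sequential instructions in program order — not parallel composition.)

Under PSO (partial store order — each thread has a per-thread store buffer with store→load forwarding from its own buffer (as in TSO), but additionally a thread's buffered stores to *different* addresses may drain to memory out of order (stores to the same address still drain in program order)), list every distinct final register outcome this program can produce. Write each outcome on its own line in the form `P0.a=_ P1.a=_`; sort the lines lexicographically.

P0.a=0 P1.a=0
P0.a=0 P1.a=2
P0.a=2 P1.a=0
P0.a=2 P1.a=2

outcome vector order: (P0.a,P1.a)
|PSO outcomes| = 4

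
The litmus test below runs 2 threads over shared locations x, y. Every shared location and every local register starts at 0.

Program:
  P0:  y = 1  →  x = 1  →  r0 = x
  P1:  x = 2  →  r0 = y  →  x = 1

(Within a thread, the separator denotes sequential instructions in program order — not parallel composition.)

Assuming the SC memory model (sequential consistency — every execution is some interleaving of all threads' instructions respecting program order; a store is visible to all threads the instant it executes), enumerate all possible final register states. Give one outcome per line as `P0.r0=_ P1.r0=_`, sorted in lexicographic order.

P0.r0=1 P1.r0=0
P0.r0=1 P1.r0=1
P0.r0=2 P1.r0=1

outcome vector order: (P0.r0,P1.r0)
|SC outcomes| = 3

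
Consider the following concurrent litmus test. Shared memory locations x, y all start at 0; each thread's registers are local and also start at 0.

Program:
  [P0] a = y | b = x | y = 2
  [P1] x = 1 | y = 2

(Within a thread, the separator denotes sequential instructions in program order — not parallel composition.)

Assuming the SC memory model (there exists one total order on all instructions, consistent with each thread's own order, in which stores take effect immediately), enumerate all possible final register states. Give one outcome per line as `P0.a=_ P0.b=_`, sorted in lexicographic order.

outcome vector order: (P0.a,P0.b)
|SC outcomes| = 3

P0.a=0 P0.b=0
P0.a=0 P0.b=1
P0.a=2 P0.b=1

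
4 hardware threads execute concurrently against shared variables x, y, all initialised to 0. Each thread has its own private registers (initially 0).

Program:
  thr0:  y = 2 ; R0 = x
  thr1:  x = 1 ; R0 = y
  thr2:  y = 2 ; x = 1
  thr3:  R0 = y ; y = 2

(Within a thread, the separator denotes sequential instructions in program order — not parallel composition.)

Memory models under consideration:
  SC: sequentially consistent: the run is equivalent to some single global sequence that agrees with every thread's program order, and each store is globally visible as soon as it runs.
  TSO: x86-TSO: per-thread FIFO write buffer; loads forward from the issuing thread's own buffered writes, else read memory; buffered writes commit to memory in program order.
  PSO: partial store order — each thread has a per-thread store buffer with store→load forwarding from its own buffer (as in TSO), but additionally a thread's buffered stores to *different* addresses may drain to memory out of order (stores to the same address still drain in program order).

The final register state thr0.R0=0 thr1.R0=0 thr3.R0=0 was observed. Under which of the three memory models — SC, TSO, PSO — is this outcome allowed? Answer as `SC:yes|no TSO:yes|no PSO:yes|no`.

SC:no TSO:yes PSO:yes

outcome vector order: (thr0.R0,thr1.R0,thr3.R0)
under SC → (0,2,0), (0,2,2), (1,0,0), (1,0,2), (1,2,0), (1,2,2)
under TSO → (0,0,0), (0,0,2), (0,2,0), (0,2,2), (1,0,0), (1,0,2), (1,2,0), (1,2,2)
under PSO → (0,0,0), (0,0,2), (0,2,0), (0,2,2), (1,0,0), (1,0,2), (1,2,0), (1,2,2)
target (0,0,0) ∈ {TSO,PSO}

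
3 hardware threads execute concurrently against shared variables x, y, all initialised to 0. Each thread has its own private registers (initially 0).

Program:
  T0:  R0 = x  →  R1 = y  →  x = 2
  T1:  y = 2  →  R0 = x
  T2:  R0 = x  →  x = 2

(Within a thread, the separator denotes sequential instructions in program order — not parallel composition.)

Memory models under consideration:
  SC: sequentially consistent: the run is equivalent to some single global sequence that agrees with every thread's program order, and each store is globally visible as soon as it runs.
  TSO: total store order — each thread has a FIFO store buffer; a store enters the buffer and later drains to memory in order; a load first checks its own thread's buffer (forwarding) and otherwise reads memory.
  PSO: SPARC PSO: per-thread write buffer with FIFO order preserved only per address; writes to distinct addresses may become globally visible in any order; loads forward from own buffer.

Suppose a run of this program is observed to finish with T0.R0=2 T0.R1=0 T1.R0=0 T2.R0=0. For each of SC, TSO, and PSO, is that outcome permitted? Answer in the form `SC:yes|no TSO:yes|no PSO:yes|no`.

SC:no TSO:yes PSO:yes

outcome vector order: (T0.R0,T0.R1,T1.R0,T2.R0)
SC (11): 0000 0002 0020 0022 0200 0202 0220 0222 2020 2200 2220
TSO (12): 0000 0002 0020 0022 0200 0202 0220 0222 2000 2020 2200 2220
PSO (12): 0000 0002 0020 0022 0200 0202 0220 0222 2000 2020 2200 2220
target 2000 ∈ {TSO,PSO}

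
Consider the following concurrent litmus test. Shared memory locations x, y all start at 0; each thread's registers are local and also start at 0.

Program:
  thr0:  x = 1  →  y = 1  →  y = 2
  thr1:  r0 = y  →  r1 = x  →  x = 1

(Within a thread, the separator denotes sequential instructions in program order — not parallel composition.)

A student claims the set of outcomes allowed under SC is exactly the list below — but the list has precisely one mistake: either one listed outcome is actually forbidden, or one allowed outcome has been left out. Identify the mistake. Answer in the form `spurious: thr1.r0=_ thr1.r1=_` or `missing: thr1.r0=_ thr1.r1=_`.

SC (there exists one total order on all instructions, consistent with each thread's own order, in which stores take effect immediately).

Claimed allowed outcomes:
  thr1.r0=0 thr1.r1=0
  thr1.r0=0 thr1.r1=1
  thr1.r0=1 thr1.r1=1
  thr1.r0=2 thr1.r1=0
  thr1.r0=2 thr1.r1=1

spurious: thr1.r0=2 thr1.r1=0

outcome vector order: (thr1.r0,thr1.r1)
under SC → (0,0); (0,1); (1,1); (2,1)
claimed∖SC = {(2,0)}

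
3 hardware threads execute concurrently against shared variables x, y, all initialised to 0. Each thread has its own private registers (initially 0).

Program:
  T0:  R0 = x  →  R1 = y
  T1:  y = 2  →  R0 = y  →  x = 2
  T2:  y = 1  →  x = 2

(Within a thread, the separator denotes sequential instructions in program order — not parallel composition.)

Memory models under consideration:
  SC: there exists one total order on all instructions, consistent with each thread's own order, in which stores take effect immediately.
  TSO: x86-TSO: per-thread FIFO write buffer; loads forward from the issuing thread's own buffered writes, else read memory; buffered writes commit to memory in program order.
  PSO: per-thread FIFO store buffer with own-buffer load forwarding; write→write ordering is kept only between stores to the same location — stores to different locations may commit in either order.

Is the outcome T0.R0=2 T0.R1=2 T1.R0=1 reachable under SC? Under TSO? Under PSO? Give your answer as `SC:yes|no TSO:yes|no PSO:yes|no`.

SC:no TSO:no PSO:yes

outcome vector order: (T0.R0,T0.R1,T1.R0)
SC: 9 outcomes — {(0,0,1), (0,0,2), (0,1,1), (0,1,2), (0,2,1), (0,2,2), (2,1,1), (2,1,2), (2,2,2)}
TSO: 9 outcomes — {(0,0,1), (0,0,2), (0,1,1), (0,1,2), (0,2,1), (0,2,2), (2,1,1), (2,1,2), (2,2,2)}
PSO: 12 outcomes — {(0,0,1), (0,0,2), (0,1,1), (0,1,2), (0,2,1), (0,2,2), (2,0,1), (2,0,2), (2,1,1), (2,1,2), (2,2,1), (2,2,2)}
target (2,2,1) ∈ {PSO}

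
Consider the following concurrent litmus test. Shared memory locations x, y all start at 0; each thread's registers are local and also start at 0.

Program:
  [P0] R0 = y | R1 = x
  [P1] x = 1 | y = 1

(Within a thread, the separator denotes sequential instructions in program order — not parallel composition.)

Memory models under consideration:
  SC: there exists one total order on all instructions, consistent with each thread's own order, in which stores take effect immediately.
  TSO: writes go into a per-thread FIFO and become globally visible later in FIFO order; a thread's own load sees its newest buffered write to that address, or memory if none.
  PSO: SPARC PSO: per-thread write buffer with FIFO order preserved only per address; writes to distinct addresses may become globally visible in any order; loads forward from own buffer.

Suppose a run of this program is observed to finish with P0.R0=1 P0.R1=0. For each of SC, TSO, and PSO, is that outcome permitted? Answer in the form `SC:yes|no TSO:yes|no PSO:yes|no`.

SC:no TSO:no PSO:yes

outcome vector order: (P0.R0,P0.R1)
SC (3): 00; 01; 11
TSO (3): 00; 01; 11
PSO (4): 00; 01; 10; 11
target 10 ∈ {PSO}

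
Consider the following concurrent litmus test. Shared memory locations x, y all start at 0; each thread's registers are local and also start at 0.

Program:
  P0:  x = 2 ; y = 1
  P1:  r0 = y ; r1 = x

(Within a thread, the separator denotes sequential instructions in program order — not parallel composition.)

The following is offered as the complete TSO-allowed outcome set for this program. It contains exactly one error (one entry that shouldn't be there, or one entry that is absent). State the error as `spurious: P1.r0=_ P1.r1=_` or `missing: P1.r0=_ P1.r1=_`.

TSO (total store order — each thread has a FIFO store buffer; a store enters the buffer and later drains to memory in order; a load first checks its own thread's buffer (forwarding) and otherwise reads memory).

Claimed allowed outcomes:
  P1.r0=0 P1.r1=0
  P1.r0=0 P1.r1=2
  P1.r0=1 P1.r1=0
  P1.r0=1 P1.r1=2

outcome vector order: (P1.r0,P1.r1)
[TSO] allowed = {<0 0> <0 2> <1 2>}
claimed∖TSO = {<1 0>}

spurious: P1.r0=1 P1.r1=0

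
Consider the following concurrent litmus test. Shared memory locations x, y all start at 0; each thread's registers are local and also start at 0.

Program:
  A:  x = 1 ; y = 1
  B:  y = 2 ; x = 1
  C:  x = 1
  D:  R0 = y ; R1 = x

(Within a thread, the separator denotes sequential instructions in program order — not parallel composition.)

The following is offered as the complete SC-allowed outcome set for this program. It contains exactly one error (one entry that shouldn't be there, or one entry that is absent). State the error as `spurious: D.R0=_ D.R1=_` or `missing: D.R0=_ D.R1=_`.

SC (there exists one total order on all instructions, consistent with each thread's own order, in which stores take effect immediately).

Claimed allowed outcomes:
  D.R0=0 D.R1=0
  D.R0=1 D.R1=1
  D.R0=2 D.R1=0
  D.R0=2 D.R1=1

outcome vector order: (D.R0,D.R1)
[SC] allowed = {0/0; 0/1; 1/1; 2/0; 2/1}
SC∖claimed = {0/1}

missing: D.R0=0 D.R1=1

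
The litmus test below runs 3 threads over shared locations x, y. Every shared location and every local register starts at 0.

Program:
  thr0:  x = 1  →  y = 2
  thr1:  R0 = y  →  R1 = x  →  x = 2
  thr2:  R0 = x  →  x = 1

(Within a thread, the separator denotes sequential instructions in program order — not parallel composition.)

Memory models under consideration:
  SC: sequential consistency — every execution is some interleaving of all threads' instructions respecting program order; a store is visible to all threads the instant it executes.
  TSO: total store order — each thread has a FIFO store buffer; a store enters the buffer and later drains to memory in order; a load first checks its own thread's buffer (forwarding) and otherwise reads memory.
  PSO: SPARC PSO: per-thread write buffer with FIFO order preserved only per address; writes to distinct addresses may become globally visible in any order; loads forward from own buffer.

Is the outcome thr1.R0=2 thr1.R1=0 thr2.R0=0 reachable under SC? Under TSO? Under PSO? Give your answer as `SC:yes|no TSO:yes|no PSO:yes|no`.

outcome vector order: (thr1.R0,thr1.R1,thr2.R0)
SC (9): 0/0/0, 0/0/1, 0/0/2, 0/1/0, 0/1/1, 0/1/2, 2/1/0, 2/1/1, 2/1/2
TSO (9): 0/0/0, 0/0/1, 0/0/2, 0/1/0, 0/1/1, 0/1/2, 2/1/0, 2/1/1, 2/1/2
PSO (12): 0/0/0, 0/0/1, 0/0/2, 0/1/0, 0/1/1, 0/1/2, 2/0/0, 2/0/1, 2/0/2, 2/1/0, 2/1/1, 2/1/2
target 2/0/0 ∈ {PSO}

SC:no TSO:no PSO:yes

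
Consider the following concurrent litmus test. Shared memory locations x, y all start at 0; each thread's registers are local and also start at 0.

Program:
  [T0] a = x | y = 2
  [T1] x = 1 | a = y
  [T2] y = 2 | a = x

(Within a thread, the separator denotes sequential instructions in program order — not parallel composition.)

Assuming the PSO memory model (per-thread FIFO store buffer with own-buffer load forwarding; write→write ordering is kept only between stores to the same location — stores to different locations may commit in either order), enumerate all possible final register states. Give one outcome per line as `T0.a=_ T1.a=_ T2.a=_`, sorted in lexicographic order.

outcome vector order: (T0.a,T1.a,T2.a)
|PSO outcomes| = 8

T0.a=0 T1.a=0 T2.a=0
T0.a=0 T1.a=0 T2.a=1
T0.a=0 T1.a=2 T2.a=0
T0.a=0 T1.a=2 T2.a=1
T0.a=1 T1.a=0 T2.a=0
T0.a=1 T1.a=0 T2.a=1
T0.a=1 T1.a=2 T2.a=0
T0.a=1 T1.a=2 T2.a=1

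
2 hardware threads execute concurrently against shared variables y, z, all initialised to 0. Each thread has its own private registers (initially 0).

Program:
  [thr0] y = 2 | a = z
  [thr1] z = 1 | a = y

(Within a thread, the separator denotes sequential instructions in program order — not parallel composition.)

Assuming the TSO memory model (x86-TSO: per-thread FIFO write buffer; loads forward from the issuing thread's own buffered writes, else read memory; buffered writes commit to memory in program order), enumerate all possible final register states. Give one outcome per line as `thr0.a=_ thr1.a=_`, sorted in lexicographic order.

thr0.a=0 thr1.a=0
thr0.a=0 thr1.a=2
thr0.a=1 thr1.a=0
thr0.a=1 thr1.a=2

outcome vector order: (thr0.a,thr1.a)
|TSO outcomes| = 4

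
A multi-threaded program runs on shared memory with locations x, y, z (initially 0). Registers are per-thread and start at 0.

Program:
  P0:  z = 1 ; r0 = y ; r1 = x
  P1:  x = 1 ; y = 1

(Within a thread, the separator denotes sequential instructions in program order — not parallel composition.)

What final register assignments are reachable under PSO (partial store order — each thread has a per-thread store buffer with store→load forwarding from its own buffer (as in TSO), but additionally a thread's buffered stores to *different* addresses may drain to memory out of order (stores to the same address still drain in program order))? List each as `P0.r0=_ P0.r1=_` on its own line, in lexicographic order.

outcome vector order: (P0.r0,P0.r1)
|PSO outcomes| = 4

P0.r0=0 P0.r1=0
P0.r0=0 P0.r1=1
P0.r0=1 P0.r1=0
P0.r0=1 P0.r1=1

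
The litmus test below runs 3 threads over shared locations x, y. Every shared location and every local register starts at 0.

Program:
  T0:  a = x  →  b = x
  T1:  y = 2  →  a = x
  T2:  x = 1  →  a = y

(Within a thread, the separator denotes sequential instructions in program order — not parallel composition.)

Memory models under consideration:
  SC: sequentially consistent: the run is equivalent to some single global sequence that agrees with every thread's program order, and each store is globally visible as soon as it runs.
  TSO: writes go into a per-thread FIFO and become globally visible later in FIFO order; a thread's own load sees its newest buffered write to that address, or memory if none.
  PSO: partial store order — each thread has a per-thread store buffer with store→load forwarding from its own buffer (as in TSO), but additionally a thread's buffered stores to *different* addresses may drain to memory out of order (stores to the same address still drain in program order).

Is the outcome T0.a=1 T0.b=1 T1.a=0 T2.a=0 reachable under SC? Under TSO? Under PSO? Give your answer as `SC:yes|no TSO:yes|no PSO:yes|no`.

SC:no TSO:yes PSO:yes

outcome vector order: (T0.a,T0.b,T1.a,T2.a)
SC (9): (0,0,0,2) (0,0,1,0) (0,0,1,2) (0,1,0,2) (0,1,1,0) (0,1,1,2) (1,1,0,2) (1,1,1,0) (1,1,1,2)
TSO (12): (0,0,0,0) (0,0,0,2) (0,0,1,0) (0,0,1,2) (0,1,0,0) (0,1,0,2) (0,1,1,0) (0,1,1,2) (1,1,0,0) (1,1,0,2) (1,1,1,0) (1,1,1,2)
PSO (12): (0,0,0,0) (0,0,0,2) (0,0,1,0) (0,0,1,2) (0,1,0,0) (0,1,0,2) (0,1,1,0) (0,1,1,2) (1,1,0,0) (1,1,0,2) (1,1,1,0) (1,1,1,2)
target (1,1,0,0) ∈ {TSO,PSO}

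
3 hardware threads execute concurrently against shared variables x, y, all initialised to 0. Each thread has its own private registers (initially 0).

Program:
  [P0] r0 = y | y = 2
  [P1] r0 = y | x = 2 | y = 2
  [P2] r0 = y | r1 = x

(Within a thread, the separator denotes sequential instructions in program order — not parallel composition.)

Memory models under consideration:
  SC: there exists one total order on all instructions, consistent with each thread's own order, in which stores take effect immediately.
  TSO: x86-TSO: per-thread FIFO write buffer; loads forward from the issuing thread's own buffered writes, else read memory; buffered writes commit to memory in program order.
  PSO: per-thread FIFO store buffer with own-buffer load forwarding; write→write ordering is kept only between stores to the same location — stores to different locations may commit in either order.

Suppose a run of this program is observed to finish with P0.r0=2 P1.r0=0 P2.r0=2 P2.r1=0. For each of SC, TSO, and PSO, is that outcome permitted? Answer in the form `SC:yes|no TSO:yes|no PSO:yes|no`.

outcome vector order: (P0.r0,P1.r0,P2.r0,P2.r1)
SC (11): 0/0/0/0, 0/0/0/2, 0/0/2/0, 0/0/2/2, 0/2/0/0, 0/2/0/2, 0/2/2/0, 0/2/2/2, 2/0/0/0, 2/0/0/2, 2/0/2/2
TSO (11): 0/0/0/0, 0/0/0/2, 0/0/2/0, 0/0/2/2, 0/2/0/0, 0/2/0/2, 0/2/2/0, 0/2/2/2, 2/0/0/0, 2/0/0/2, 2/0/2/2
PSO (12): 0/0/0/0, 0/0/0/2, 0/0/2/0, 0/0/2/2, 0/2/0/0, 0/2/0/2, 0/2/2/0, 0/2/2/2, 2/0/0/0, 2/0/0/2, 2/0/2/0, 2/0/2/2
target 2/0/2/0 ∈ {PSO}

SC:no TSO:no PSO:yes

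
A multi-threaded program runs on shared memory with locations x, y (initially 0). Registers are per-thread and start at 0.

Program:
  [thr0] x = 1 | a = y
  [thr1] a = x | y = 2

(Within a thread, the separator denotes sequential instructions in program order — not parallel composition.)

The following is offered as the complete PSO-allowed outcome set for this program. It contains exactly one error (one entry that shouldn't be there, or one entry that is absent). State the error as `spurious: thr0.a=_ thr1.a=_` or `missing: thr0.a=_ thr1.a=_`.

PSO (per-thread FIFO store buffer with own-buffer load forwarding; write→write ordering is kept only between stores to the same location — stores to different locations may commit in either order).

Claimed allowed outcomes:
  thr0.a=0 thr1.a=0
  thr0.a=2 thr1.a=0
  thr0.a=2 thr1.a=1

missing: thr0.a=0 thr1.a=1

outcome vector order: (thr0.a,thr1.a)
PSO: 4 outcomes — {(0,0), (0,1), (2,0), (2,1)}
PSO∖claimed = {(0,1)}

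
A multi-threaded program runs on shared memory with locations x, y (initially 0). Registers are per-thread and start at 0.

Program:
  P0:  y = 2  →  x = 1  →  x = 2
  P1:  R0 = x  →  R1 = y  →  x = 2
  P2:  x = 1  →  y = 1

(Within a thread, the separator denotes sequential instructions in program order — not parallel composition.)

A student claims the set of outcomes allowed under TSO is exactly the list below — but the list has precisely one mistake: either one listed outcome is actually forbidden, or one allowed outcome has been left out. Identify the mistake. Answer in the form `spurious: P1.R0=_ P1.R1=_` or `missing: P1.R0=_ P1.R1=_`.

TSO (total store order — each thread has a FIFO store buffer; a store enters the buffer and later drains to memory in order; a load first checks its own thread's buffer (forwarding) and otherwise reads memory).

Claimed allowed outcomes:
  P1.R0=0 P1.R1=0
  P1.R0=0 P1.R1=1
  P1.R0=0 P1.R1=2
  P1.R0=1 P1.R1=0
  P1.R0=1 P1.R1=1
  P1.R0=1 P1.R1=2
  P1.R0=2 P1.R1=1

outcome vector order: (P1.R0,P1.R1)
under TSO → 0/0 0/1 0/2 1/0 1/1 1/2 2/1 2/2
TSO∖claimed = {2/2}

missing: P1.R0=2 P1.R1=2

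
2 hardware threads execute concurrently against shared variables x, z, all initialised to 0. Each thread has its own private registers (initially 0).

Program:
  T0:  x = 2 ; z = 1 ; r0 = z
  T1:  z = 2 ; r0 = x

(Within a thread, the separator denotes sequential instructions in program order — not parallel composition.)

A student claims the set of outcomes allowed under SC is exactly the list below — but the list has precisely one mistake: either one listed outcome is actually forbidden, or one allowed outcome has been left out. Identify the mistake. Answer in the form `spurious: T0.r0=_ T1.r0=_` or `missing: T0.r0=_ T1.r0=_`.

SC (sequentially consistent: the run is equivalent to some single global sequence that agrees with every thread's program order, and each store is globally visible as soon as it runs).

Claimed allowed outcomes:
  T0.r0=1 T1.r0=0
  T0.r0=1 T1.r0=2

missing: T0.r0=2 T1.r0=2

outcome vector order: (T0.r0,T1.r0)
SC: 3 outcomes — {<1 0>, <1 2>, <2 2>}
SC∖claimed = {<2 2>}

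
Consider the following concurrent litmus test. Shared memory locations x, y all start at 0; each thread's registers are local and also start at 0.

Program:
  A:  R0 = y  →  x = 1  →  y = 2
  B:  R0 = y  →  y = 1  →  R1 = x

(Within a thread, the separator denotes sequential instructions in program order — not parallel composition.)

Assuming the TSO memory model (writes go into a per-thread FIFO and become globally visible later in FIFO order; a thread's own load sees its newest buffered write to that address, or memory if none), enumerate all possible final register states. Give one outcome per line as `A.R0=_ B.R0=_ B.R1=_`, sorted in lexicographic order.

outcome vector order: (A.R0,B.R0,B.R1)
|TSO outcomes| = 5

A.R0=0 B.R0=0 B.R1=0
A.R0=0 B.R0=0 B.R1=1
A.R0=0 B.R0=2 B.R1=1
A.R0=1 B.R0=0 B.R1=0
A.R0=1 B.R0=0 B.R1=1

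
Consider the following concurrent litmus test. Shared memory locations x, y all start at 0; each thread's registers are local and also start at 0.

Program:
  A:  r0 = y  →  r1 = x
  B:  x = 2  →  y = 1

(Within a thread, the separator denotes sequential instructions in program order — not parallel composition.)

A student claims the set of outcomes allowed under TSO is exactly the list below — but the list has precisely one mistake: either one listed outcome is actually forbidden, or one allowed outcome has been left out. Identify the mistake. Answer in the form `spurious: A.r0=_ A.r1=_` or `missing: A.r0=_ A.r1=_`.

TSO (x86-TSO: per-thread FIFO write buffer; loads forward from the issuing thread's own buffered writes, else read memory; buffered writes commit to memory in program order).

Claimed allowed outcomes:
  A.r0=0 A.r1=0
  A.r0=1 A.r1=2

outcome vector order: (A.r0,A.r1)
TSO (3): <0 0> <0 2> <1 2>
TSO∖claimed = {<0 2>}

missing: A.r0=0 A.r1=2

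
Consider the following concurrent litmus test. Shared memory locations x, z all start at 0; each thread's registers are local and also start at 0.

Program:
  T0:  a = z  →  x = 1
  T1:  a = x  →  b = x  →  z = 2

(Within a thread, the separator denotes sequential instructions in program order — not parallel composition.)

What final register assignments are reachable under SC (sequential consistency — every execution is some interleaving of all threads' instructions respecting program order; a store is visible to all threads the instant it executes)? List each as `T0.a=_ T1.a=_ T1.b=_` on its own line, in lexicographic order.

outcome vector order: (T0.a,T1.a,T1.b)
|SC outcomes| = 4

T0.a=0 T1.a=0 T1.b=0
T0.a=0 T1.a=0 T1.b=1
T0.a=0 T1.a=1 T1.b=1
T0.a=2 T1.a=0 T1.b=0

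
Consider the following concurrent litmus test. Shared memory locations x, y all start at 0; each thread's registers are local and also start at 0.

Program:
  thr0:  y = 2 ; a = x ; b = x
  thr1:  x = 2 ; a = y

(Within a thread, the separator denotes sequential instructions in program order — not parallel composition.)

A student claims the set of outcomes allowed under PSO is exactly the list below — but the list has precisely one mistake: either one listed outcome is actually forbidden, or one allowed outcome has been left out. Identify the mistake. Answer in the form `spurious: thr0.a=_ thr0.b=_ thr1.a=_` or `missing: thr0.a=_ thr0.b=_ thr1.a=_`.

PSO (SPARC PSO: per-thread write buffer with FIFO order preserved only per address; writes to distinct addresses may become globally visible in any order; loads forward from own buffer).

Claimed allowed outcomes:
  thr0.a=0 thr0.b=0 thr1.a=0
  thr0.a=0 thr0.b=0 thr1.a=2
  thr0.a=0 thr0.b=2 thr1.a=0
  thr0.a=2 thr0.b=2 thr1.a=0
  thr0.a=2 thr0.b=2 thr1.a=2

missing: thr0.a=0 thr0.b=2 thr1.a=2

outcome vector order: (thr0.a,thr0.b,thr1.a)
PSO (6): 0/0/0 0/0/2 0/2/0 0/2/2 2/2/0 2/2/2
PSO∖claimed = {0/2/2}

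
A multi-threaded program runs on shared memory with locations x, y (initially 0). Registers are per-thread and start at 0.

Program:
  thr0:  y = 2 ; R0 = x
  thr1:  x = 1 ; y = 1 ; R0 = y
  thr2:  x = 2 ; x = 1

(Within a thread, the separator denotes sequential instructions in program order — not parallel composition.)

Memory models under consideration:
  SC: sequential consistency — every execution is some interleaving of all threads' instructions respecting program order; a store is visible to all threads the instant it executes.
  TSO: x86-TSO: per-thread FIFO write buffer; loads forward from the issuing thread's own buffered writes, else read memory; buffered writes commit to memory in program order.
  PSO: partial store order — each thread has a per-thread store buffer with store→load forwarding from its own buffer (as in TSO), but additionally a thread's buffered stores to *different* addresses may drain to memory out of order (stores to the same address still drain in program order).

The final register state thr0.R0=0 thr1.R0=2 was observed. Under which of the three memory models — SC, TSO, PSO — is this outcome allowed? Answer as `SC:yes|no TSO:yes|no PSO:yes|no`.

outcome vector order: (thr0.R0,thr1.R0)
SC (5): 0/1; 1/1; 1/2; 2/1; 2/2
TSO (6): 0/1; 0/2; 1/1; 1/2; 2/1; 2/2
PSO (6): 0/1; 0/2; 1/1; 1/2; 2/1; 2/2
target 0/2 ∈ {TSO,PSO}

SC:no TSO:yes PSO:yes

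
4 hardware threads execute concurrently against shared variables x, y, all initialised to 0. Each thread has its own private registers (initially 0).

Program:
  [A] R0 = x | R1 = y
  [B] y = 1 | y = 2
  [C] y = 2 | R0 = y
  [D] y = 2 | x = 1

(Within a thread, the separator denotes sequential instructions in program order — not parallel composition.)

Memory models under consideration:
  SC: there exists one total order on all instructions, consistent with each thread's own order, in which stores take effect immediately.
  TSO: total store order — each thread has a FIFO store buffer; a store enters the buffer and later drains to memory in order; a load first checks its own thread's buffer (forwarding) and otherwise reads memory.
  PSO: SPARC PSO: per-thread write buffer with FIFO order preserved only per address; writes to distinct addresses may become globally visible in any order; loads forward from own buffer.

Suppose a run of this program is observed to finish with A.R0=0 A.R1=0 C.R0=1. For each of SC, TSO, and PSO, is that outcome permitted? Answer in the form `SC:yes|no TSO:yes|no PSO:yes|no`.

SC:yes TSO:yes PSO:yes

outcome vector order: (A.R0,A.R1,C.R0)
SC: 10 outcomes — {001 002 011 012 021 022 111 112 121 122}
TSO: 10 outcomes — {001 002 011 012 021 022 111 112 121 122}
PSO: 12 outcomes — {001 002 011 012 021 022 101 102 111 112 121 122}
target 001 ∈ {SC,TSO,PSO}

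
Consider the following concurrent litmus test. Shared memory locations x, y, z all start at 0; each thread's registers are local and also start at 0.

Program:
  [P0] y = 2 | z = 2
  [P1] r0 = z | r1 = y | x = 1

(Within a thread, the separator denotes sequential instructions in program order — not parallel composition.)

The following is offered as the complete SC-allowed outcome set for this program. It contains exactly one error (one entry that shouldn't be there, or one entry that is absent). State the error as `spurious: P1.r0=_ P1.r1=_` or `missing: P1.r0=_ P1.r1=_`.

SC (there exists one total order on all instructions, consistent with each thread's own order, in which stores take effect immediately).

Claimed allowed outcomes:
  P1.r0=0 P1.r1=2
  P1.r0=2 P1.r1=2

missing: P1.r0=0 P1.r1=0

outcome vector order: (P1.r0,P1.r1)
SC: 3 outcomes — {00 02 22}
SC∖claimed = {00}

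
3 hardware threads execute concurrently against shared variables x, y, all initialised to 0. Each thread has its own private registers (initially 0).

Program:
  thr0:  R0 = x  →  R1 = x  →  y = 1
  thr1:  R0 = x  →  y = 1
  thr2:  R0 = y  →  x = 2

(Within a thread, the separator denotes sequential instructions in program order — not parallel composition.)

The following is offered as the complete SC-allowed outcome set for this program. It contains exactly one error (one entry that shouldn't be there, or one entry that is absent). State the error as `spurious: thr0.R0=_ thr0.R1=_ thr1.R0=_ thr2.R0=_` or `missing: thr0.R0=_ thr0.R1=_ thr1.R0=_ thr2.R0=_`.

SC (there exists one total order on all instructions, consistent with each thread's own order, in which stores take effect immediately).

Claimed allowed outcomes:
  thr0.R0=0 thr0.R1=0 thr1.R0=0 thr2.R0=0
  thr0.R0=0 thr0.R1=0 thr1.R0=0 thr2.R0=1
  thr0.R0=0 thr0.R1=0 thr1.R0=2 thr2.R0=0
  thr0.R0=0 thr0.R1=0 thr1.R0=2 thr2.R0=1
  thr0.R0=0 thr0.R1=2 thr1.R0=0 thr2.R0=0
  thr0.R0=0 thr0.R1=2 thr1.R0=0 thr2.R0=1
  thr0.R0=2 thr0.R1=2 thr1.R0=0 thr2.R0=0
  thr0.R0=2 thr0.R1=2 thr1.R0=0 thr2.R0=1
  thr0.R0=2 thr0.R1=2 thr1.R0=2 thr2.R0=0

missing: thr0.R0=0 thr0.R1=2 thr1.R0=2 thr2.R0=0

outcome vector order: (thr0.R0,thr0.R1,thr1.R0,thr2.R0)
[SC] allowed = {0/0/0/0; 0/0/0/1; 0/0/2/0; 0/0/2/1; 0/2/0/0; 0/2/0/1; 0/2/2/0; 2/2/0/0; 2/2/0/1; 2/2/2/0}
SC∖claimed = {0/2/2/0}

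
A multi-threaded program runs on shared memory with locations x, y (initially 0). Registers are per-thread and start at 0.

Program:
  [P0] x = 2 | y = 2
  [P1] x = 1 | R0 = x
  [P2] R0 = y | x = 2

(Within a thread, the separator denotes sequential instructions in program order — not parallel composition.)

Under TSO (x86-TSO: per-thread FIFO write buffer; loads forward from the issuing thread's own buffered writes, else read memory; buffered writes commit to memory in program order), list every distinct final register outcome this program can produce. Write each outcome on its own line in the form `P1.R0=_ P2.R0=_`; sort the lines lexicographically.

outcome vector order: (P1.R0,P2.R0)
|TSO outcomes| = 4

P1.R0=1 P2.R0=0
P1.R0=1 P2.R0=2
P1.R0=2 P2.R0=0
P1.R0=2 P2.R0=2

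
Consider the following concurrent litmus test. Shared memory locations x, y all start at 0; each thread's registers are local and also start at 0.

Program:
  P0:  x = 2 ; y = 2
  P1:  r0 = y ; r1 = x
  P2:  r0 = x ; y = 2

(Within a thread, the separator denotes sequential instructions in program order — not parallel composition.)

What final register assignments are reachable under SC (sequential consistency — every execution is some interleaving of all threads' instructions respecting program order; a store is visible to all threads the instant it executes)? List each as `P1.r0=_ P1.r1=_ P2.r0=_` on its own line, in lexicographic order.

P1.r0=0 P1.r1=0 P2.r0=0
P1.r0=0 P1.r1=0 P2.r0=2
P1.r0=0 P1.r1=2 P2.r0=0
P1.r0=0 P1.r1=2 P2.r0=2
P1.r0=2 P1.r1=0 P2.r0=0
P1.r0=2 P1.r1=2 P2.r0=0
P1.r0=2 P1.r1=2 P2.r0=2

outcome vector order: (P1.r0,P1.r1,P2.r0)
|SC outcomes| = 7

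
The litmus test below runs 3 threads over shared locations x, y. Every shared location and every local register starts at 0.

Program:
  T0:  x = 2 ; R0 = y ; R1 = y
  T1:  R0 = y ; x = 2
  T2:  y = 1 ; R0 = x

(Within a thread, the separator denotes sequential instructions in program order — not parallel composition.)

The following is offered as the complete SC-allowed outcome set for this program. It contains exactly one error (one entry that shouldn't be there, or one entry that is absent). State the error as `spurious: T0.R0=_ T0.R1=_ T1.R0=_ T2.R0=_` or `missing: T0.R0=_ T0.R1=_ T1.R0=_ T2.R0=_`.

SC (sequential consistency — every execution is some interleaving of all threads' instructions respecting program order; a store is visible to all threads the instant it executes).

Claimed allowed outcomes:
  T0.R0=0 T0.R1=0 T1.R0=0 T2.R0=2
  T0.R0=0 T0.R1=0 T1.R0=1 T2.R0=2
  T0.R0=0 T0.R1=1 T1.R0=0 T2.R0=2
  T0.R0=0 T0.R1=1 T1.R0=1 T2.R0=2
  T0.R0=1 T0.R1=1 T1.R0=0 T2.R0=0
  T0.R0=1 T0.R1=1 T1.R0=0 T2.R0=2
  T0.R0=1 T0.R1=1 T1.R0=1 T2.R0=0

missing: T0.R0=1 T0.R1=1 T1.R0=1 T2.R0=2

outcome vector order: (T0.R0,T0.R1,T1.R0,T2.R0)
under SC → 0002, 0012, 0102, 0112, 1100, 1102, 1110, 1112
SC∖claimed = {1112}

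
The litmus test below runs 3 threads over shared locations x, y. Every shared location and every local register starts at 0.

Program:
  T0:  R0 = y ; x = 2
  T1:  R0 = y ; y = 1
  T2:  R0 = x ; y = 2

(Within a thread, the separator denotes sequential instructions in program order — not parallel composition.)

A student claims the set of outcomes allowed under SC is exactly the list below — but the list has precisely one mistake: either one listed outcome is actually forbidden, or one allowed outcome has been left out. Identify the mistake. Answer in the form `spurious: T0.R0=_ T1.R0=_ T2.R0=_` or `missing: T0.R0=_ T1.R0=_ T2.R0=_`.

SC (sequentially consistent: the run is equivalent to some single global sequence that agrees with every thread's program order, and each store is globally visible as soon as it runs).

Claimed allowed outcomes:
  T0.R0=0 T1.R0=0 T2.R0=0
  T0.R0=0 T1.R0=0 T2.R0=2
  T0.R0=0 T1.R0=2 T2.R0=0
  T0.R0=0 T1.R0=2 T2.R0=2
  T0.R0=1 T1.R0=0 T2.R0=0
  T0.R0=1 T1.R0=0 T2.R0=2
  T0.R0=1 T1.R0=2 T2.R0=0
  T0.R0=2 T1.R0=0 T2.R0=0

missing: T0.R0=2 T1.R0=2 T2.R0=0

outcome vector order: (T0.R0,T1.R0,T2.R0)
SC (9): 000, 002, 020, 022, 100, 102, 120, 200, 220
SC∖claimed = {220}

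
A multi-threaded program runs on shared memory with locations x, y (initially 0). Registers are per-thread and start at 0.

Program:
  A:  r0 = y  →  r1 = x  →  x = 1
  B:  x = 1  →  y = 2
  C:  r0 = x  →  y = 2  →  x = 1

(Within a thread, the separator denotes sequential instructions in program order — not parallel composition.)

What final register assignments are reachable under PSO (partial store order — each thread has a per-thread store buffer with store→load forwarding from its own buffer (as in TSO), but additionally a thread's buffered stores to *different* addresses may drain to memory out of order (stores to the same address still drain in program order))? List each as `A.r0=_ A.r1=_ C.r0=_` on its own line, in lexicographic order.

outcome vector order: (A.r0,A.r1,C.r0)
|PSO outcomes| = 8

A.r0=0 A.r1=0 C.r0=0
A.r0=0 A.r1=0 C.r0=1
A.r0=0 A.r1=1 C.r0=0
A.r0=0 A.r1=1 C.r0=1
A.r0=2 A.r1=0 C.r0=0
A.r0=2 A.r1=0 C.r0=1
A.r0=2 A.r1=1 C.r0=0
A.r0=2 A.r1=1 C.r0=1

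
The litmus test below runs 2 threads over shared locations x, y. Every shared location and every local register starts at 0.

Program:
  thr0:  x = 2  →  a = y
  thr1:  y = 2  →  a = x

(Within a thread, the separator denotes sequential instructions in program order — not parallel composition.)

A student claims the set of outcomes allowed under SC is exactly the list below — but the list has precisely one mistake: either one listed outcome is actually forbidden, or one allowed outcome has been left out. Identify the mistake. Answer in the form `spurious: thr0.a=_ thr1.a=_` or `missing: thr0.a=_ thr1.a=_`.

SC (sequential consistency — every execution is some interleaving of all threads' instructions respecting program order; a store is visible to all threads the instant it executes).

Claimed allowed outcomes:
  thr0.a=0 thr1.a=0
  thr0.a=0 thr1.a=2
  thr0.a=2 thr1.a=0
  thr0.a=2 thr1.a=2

spurious: thr0.a=0 thr1.a=0

outcome vector order: (thr0.a,thr1.a)
[SC] allowed = {0/2, 2/0, 2/2}
claimed∖SC = {0/0}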